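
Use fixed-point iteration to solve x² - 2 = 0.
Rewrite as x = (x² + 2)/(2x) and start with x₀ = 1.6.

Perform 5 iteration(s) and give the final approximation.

Equation: x² - 2 = 0
Fixed-point form: x = (x² + 2)/(2x)
x₀ = 1.6

x_1 = g(1.600000) = 1.425000
x_2 = g(1.425000) = 1.414254
x_3 = g(1.414254) = 1.414214
x_4 = g(1.414214) = 1.414214
x_5 = g(1.414214) = 1.414214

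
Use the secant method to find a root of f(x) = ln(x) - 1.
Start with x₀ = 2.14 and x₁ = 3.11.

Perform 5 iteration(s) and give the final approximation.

f(x) = ln(x) - 1
x₀ = 2.14, x₁ = 3.11

Secant formula: x_{n+1} = x_n - f(x_n)(x_n - x_{n-1})/(f(x_n) - f(x_{n-1}))

Iteration 1:
  f(2.140000) = -0.239194
  f(3.110000) = 0.134623
  x_2 = 3.110000 - 0.134623×(3.110000 - 2.140000)/(0.134623 - (-0.239194))
       = 2.760674
Iteration 2:
  f(3.110000) = 0.134623
  f(2.760674) = 0.015475
  x_3 = 2.760674 - 0.015475×(2.760674 - 3.110000)/(0.015475 - 0.134623)
       = 2.715304
Iteration 3:
  f(2.760674) = 0.015475
  f(2.715304) = -0.001096
  x_4 = 2.715304 - (-0.001096)×(2.715304 - 2.760674)/(-0.001096 - 0.015475)
       = 2.718305
Iteration 4:
  f(2.715304) = -0.001096
  f(2.718305) = 0.000009
  x_5 = 2.718305 - 0.000009×(2.718305 - 2.715304)/(0.000009 - (-0.001096))
       = 2.718282
Iteration 5:
  f(2.718305) = 0.000009
  f(2.718282) = 0.000000
  x_6 = 2.718282 - 0.000000×(2.718282 - 2.718305)/(0.000000 - 0.000009)
       = 2.718282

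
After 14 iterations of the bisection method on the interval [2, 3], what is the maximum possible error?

Bisection error bound: |error| ≤ (b-a)/2^n
|error| ≤ (3 - 2)/2^14 = 1/2^14
|error| ≤ 0.0000610352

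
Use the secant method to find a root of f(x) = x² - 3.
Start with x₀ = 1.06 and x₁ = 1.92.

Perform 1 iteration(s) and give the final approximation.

f(x) = x² - 3
x₀ = 1.06, x₁ = 1.92

Secant formula: x_{n+1} = x_n - f(x_n)(x_n - x_{n-1})/(f(x_n) - f(x_{n-1}))

Iteration 1:
  f(1.060000) = -1.876400
  f(1.920000) = 0.686400
  x_2 = 1.920000 - 0.686400×(1.920000 - 1.060000)/(0.686400 - (-1.876400))
       = 1.689664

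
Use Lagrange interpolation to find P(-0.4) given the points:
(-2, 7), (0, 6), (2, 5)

Lagrange interpolation formula:
P(x) = Σ yᵢ × Lᵢ(x)
where Lᵢ(x) = Π_{j≠i} (x - xⱼ)/(xᵢ - xⱼ)

L_0(-0.4) = (-0.4 - 0)/(-2 - 0) × (-0.4 - 2)/(-2 - 2) = 0.120000
L_1(-0.4) = (-0.4 - (-2))/(0 - (-2)) × (-0.4 - 2)/(0 - 2) = 0.960000
L_2(-0.4) = (-0.4 - (-2))/(2 - (-2)) × (-0.4 - 0)/(2 - 0) = -0.080000

P(-0.4) = 7×L_0(-0.4) + 6×L_1(-0.4) + 5×L_2(-0.4)
P(-0.4) = 6.200000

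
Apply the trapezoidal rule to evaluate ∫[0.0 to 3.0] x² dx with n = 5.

f(x) = x²
a = 0.0, b = 3.0, n = 5
h = (b - a)/n = 0.600000

Trapezoidal rule: (h/2)[f(x₀) + 2f(x₁) + 2f(x₂) + ... + f(xₙ)]

x_0 = 0.0000, f(x_0) = 0.000000, coefficient = 1
x_1 = 0.6000, f(x_1) = 0.360000, coefficient = 2
x_2 = 1.2000, f(x_2) = 1.440000, coefficient = 2
x_3 = 1.8000, f(x_3) = 3.240000, coefficient = 2
x_4 = 2.4000, f(x_4) = 5.760000, coefficient = 2
x_5 = 3.0000, f(x_5) = 9.000000, coefficient = 1

I ≈ (0.600000/2) × 30.600000 = 9.180000
Exact value: 9.000000
Error: 0.180000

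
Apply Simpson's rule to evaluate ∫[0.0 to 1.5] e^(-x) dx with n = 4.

f(x) = e^(-x)
a = 0.0, b = 1.5, n = 4
h = (b - a)/n = 0.375000

Simpson's rule: (h/3)[f(x₀) + 4f(x₁) + 2f(x₂) + ... + f(xₙ)]

x_0 = 0.0000, f(x_0) = 1.000000, coefficient = 1
x_1 = 0.3750, f(x_1) = 0.687289, coefficient = 4
x_2 = 0.7500, f(x_2) = 0.472367, coefficient = 2
x_3 = 1.1250, f(x_3) = 0.324652, coefficient = 4
x_4 = 1.5000, f(x_4) = 0.223130, coefficient = 1

I ≈ (0.375000/3) × 6.215630 = 0.776954
Exact value: 0.776870
Error: 0.000084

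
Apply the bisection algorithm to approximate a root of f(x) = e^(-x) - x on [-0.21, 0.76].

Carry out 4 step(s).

f(x) = e^(-x) - x
Initial interval: [-0.21, 0.76]

Iteration 1:
  c_1 = (-0.210000 + 0.760000)/2 = 0.275000
  f(c_1) = f(0.275000) = 0.484572
  f(a) × f(c) ≥ 0, new interval: [0.275000, 0.760000]
Iteration 2:
  c_2 = (0.275000 + 0.760000)/2 = 0.517500
  f(c_2) = f(0.517500) = 0.078509
  f(a) × f(c) ≥ 0, new interval: [0.517500, 0.760000]
Iteration 3:
  c_3 = (0.517500 + 0.760000)/2 = 0.638750
  f(c_3) = f(0.638750) = -0.110798
  f(a) × f(c) < 0, new interval: [0.517500, 0.638750]
Iteration 4:
  c_4 = (0.517500 + 0.638750)/2 = 0.578125
  f(c_4) = f(0.578125) = -0.017176
  f(a) × f(c) < 0, new interval: [0.517500, 0.578125]

After 4 iteration(s), the approximation is c_4 = 0.578125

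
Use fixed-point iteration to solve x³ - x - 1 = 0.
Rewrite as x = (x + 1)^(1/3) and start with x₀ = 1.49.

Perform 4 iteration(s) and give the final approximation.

Equation: x³ - x - 1 = 0
Fixed-point form: x = (x + 1)^(1/3)
x₀ = 1.49

x_1 = g(1.490000) = 1.355397
x_2 = g(1.355397) = 1.330520
x_3 = g(1.330520) = 1.325819
x_4 = g(1.325819) = 1.324927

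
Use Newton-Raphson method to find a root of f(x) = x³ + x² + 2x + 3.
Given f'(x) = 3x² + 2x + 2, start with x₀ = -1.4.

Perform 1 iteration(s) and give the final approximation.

f(x) = x³ + x² + 2x + 3
f'(x) = 3x² + 2x + 2
x₀ = -1.4

Newton-Raphson formula: x_{n+1} = x_n - f(x_n)/f'(x_n)

Iteration 1:
  f(-1.400000) = -0.584000
  f'(-1.400000) = 5.080000
  x_1 = -1.400000 - (-0.584000)/5.080000 = -1.285039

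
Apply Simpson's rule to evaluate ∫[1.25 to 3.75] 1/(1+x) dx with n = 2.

f(x) = 1/(1+x)
a = 1.25, b = 3.75, n = 2
h = (b - a)/n = 1.250000

Simpson's rule: (h/3)[f(x₀) + 4f(x₁) + 2f(x₂) + ... + f(xₙ)]

x_0 = 1.2500, f(x_0) = 0.444444, coefficient = 1
x_1 = 2.5000, f(x_1) = 0.285714, coefficient = 4
x_2 = 3.7500, f(x_2) = 0.210526, coefficient = 1

I ≈ (1.250000/3) × 1.797828 = 0.749095
Exact value: 0.747214
Error: 0.001881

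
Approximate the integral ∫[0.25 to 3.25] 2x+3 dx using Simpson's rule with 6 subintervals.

f(x) = 2x+3
a = 0.25, b = 3.25, n = 6
h = (b - a)/n = 0.500000

Simpson's rule: (h/3)[f(x₀) + 4f(x₁) + 2f(x₂) + ... + f(xₙ)]

x_0 = 0.2500, f(x_0) = 3.500000, coefficient = 1
x_1 = 0.7500, f(x_1) = 4.500000, coefficient = 4
x_2 = 1.2500, f(x_2) = 5.500000, coefficient = 2
x_3 = 1.7500, f(x_3) = 6.500000, coefficient = 4
x_4 = 2.2500, f(x_4) = 7.500000, coefficient = 2
x_5 = 2.7500, f(x_5) = 8.500000, coefficient = 4
x_6 = 3.2500, f(x_6) = 9.500000, coefficient = 1

I ≈ (0.500000/3) × 117.000000 = 19.500000
Exact value: 19.500000
Error: 0.000000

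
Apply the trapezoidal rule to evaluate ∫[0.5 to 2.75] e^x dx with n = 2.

f(x) = e^x
a = 0.5, b = 2.75, n = 2
h = (b - a)/n = 1.125000

Trapezoidal rule: (h/2)[f(x₀) + 2f(x₁) + 2f(x₂) + ... + f(xₙ)]

x_0 = 0.5000, f(x_0) = 1.648721, coefficient = 1
x_1 = 1.6250, f(x_1) = 5.078419, coefficient = 2
x_2 = 2.7500, f(x_2) = 15.642632, coefficient = 1

I ≈ (1.125000/2) × 27.448191 = 15.439608
Exact value: 13.993911
Error: 1.445697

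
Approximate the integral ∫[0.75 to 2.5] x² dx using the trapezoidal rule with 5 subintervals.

f(x) = x²
a = 0.75, b = 2.5, n = 5
h = (b - a)/n = 0.350000

Trapezoidal rule: (h/2)[f(x₀) + 2f(x₁) + 2f(x₂) + ... + f(xₙ)]

x_0 = 0.7500, f(x_0) = 0.562500, coefficient = 1
x_1 = 1.1000, f(x_1) = 1.210000, coefficient = 2
x_2 = 1.4500, f(x_2) = 2.102500, coefficient = 2
x_3 = 1.8000, f(x_3) = 3.240000, coefficient = 2
x_4 = 2.1500, f(x_4) = 4.622500, coefficient = 2
x_5 = 2.5000, f(x_5) = 6.250000, coefficient = 1

I ≈ (0.350000/2) × 29.162500 = 5.103437
Exact value: 5.067708
Error: 0.035729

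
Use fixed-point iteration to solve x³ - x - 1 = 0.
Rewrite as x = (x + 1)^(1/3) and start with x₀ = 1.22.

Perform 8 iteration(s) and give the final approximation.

Equation: x³ - x - 1 = 0
Fixed-point form: x = (x + 1)^(1/3)
x₀ = 1.22

x_1 = g(1.220000) = 1.304521
x_2 = g(1.304521) = 1.320870
x_3 = g(1.320870) = 1.323987
x_4 = g(1.323987) = 1.324579
x_5 = g(1.324579) = 1.324692
x_6 = g(1.324692) = 1.324713
x_7 = g(1.324713) = 1.324717
x_8 = g(1.324717) = 1.324718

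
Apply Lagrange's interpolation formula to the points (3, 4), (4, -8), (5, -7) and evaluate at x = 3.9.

Lagrange interpolation formula:
P(x) = Σ yᵢ × Lᵢ(x)
where Lᵢ(x) = Π_{j≠i} (x - xⱼ)/(xᵢ - xⱼ)

L_0(3.9) = (3.9 - 4)/(3 - 4) × (3.9 - 5)/(3 - 5) = 0.055000
L_1(3.9) = (3.9 - 3)/(4 - 3) × (3.9 - 5)/(4 - 5) = 0.990000
L_2(3.9) = (3.9 - 3)/(5 - 3) × (3.9 - 4)/(5 - 4) = -0.045000

P(3.9) = 4×L_0(3.9) + (-8)×L_1(3.9) + (-7)×L_2(3.9)
P(3.9) = -7.385000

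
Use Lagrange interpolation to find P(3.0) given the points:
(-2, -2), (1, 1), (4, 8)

Lagrange interpolation formula:
P(x) = Σ yᵢ × Lᵢ(x)
where Lᵢ(x) = Π_{j≠i} (x - xⱼ)/(xᵢ - xⱼ)

L_0(3.0) = (3.0 - 1)/(-2 - 1) × (3.0 - 4)/(-2 - 4) = -0.111111
L_1(3.0) = (3.0 - (-2))/(1 - (-2)) × (3.0 - 4)/(1 - 4) = 0.555556
L_2(3.0) = (3.0 - (-2))/(4 - (-2)) × (3.0 - 1)/(4 - 1) = 0.555556

P(3.0) = (-2)×L_0(3.0) + 1×L_1(3.0) + 8×L_2(3.0)
P(3.0) = 5.222222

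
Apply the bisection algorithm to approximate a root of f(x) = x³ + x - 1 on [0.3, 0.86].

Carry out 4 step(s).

f(x) = x³ + x - 1
Initial interval: [0.3, 0.86]

Iteration 1:
  c_1 = (0.300000 + 0.860000)/2 = 0.580000
  f(c_1) = f(0.580000) = -0.224888
  f(a) × f(c) ≥ 0, new interval: [0.580000, 0.860000]
Iteration 2:
  c_2 = (0.580000 + 0.860000)/2 = 0.720000
  f(c_2) = f(0.720000) = 0.093248
  f(a) × f(c) < 0, new interval: [0.580000, 0.720000]
Iteration 3:
  c_3 = (0.580000 + 0.720000)/2 = 0.650000
  f(c_3) = f(0.650000) = -0.075375
  f(a) × f(c) ≥ 0, new interval: [0.650000, 0.720000]
Iteration 4:
  c_4 = (0.650000 + 0.720000)/2 = 0.685000
  f(c_4) = f(0.685000) = 0.006419
  f(a) × f(c) < 0, new interval: [0.650000, 0.685000]

After 4 iteration(s), the approximation is c_4 = 0.685000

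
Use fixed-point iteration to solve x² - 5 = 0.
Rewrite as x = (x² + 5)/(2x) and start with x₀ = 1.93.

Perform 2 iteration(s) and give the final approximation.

Equation: x² - 5 = 0
Fixed-point form: x = (x² + 5)/(2x)
x₀ = 1.93

x_1 = g(1.930000) = 2.260337
x_2 = g(2.260337) = 2.236198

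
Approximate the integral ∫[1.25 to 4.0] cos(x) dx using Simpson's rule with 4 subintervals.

f(x) = cos(x)
a = 1.25, b = 4.0, n = 4
h = (b - a)/n = 0.687500

Simpson's rule: (h/3)[f(x₀) + 4f(x₁) + 2f(x₂) + ... + f(xₙ)]

x_0 = 1.2500, f(x_0) = 0.315322, coefficient = 1
x_1 = 1.9375, f(x_1) = -0.358540, coefficient = 4
x_2 = 2.6250, f(x_2) = -0.869507, coefficient = 2
x_3 = 3.3125, f(x_3) = -0.985431, coefficient = 4
x_4 = 4.0000, f(x_4) = -0.653644, coefficient = 1

I ≈ (0.687500/3) × -7.453220 = -1.708030
Exact value: -1.705787
Error: 0.002242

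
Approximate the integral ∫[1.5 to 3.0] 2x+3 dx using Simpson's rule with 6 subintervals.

f(x) = 2x+3
a = 1.5, b = 3.0, n = 6
h = (b - a)/n = 0.250000

Simpson's rule: (h/3)[f(x₀) + 4f(x₁) + 2f(x₂) + ... + f(xₙ)]

x_0 = 1.5000, f(x_0) = 6.000000, coefficient = 1
x_1 = 1.7500, f(x_1) = 6.500000, coefficient = 4
x_2 = 2.0000, f(x_2) = 7.000000, coefficient = 2
x_3 = 2.2500, f(x_3) = 7.500000, coefficient = 4
x_4 = 2.5000, f(x_4) = 8.000000, coefficient = 2
x_5 = 2.7500, f(x_5) = 8.500000, coefficient = 4
x_6 = 3.0000, f(x_6) = 9.000000, coefficient = 1

I ≈ (0.250000/3) × 135.000000 = 11.250000
Exact value: 11.250000
Error: 0.000000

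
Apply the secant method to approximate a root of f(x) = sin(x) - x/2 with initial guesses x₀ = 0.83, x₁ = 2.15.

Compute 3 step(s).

f(x) = sin(x) - x/2
x₀ = 0.83, x₁ = 2.15

Secant formula: x_{n+1} = x_n - f(x_n)(x_n - x_{n-1})/(f(x_n) - f(x_{n-1}))

Iteration 1:
  f(0.830000) = 0.322931
  f(2.150000) = -0.238101
  x_2 = 2.150000 - (-0.238101)×(2.150000 - 0.830000)/(-0.238101 - 0.322931)
       = 1.589794
Iteration 2:
  f(2.150000) = -0.238101
  f(1.589794) = 0.204922
  x_3 = 1.589794 - 0.204922×(1.589794 - 2.150000)/(0.204922 - (-0.238101))
       = 1.848920
Iteration 3:
  f(1.589794) = 0.204922
  f(1.848920) = 0.037112
  x_4 = 1.848920 - 0.037112×(1.848920 - 1.589794)/(0.037112 - 0.204922)
       = 1.906227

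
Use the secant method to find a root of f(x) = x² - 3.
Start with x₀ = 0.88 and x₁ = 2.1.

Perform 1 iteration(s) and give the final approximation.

f(x) = x² - 3
x₀ = 0.88, x₁ = 2.1

Secant formula: x_{n+1} = x_n - f(x_n)(x_n - x_{n-1})/(f(x_n) - f(x_{n-1}))

Iteration 1:
  f(0.880000) = -2.225600
  f(2.100000) = 1.410000
  x_2 = 2.100000 - 1.410000×(2.100000 - 0.880000)/(1.410000 - (-2.225600))
       = 1.626846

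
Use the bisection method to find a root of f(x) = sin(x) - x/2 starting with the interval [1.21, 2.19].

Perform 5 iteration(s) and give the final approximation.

f(x) = sin(x) - x/2
Initial interval: [1.21, 2.19]

Iteration 1:
  c_1 = (1.210000 + 2.190000)/2 = 1.700000
  f(c_1) = f(1.700000) = 0.141665
  f(a) × f(c) ≥ 0, new interval: [1.700000, 2.190000]
Iteration 2:
  c_2 = (1.700000 + 2.190000)/2 = 1.945000
  f(c_2) = f(1.945000) = -0.041701
  f(a) × f(c) < 0, new interval: [1.700000, 1.945000]
Iteration 3:
  c_3 = (1.700000 + 1.945000)/2 = 1.822500
  f(c_3) = f(1.822500) = 0.057240
  f(a) × f(c) ≥ 0, new interval: [1.822500, 1.945000]
Iteration 4:
  c_4 = (1.822500 + 1.945000)/2 = 1.883750
  f(c_4) = f(1.883750) = 0.009553
  f(a) × f(c) ≥ 0, new interval: [1.883750, 1.945000]
Iteration 5:
  c_5 = (1.883750 + 1.945000)/2 = 1.914375
  f(c_5) = f(1.914375) = -0.015632
  f(a) × f(c) < 0, new interval: [1.883750, 1.914375]

After 5 iteration(s), the approximation is c_5 = 1.914375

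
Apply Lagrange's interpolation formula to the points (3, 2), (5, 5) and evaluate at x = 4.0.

Lagrange interpolation formula:
P(x) = Σ yᵢ × Lᵢ(x)
where Lᵢ(x) = Π_{j≠i} (x - xⱼ)/(xᵢ - xⱼ)

L_0(4.0) = (4.0 - 5)/(3 - 5) = 0.500000
L_1(4.0) = (4.0 - 3)/(5 - 3) = 0.500000

P(4.0) = 2×L_0(4.0) + 5×L_1(4.0)
P(4.0) = 3.500000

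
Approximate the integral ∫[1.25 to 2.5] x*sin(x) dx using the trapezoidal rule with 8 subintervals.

f(x) = x*sin(x)
a = 1.25, b = 2.5, n = 8
h = (b - a)/n = 0.156250

Trapezoidal rule: (h/2)[f(x₀) + 2f(x₁) + 2f(x₂) + ... + f(xₙ)]

x_0 = 1.2500, f(x_0) = 1.186231, coefficient = 1
x_1 = 1.4062, f(x_1) = 1.387255, coefficient = 2
x_2 = 1.5625, f(x_2) = 1.562446, coefficient = 2
x_3 = 1.7188, f(x_3) = 1.699972, coefficient = 2
x_4 = 1.8750, f(x_4) = 1.788911, coefficient = 2
x_5 = 2.0312, f(x_5) = 1.819697, coefficient = 2
x_6 = 2.1875, f(x_6) = 1.784539, coefficient = 2
x_7 = 2.3438, f(x_7) = 1.677777, coefficient = 2
x_8 = 2.5000, f(x_8) = 1.496180, coefficient = 1

I ≈ (0.156250/2) × 26.123607 = 2.040907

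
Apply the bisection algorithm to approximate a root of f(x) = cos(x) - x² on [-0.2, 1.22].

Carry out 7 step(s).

f(x) = cos(x) - x²
Initial interval: [-0.2, 1.22]

Iteration 1:
  c_1 = (-0.200000 + 1.220000)/2 = 0.510000
  f(c_1) = f(0.510000) = 0.612645
  f(a) × f(c) ≥ 0, new interval: [0.510000, 1.220000]
Iteration 2:
  c_2 = (0.510000 + 1.220000)/2 = 0.865000
  f(c_2) = f(0.865000) = -0.099585
  f(a) × f(c) < 0, new interval: [0.510000, 0.865000]
Iteration 3:
  c_3 = (0.510000 + 0.865000)/2 = 0.687500
  f(c_3) = f(0.687500) = 0.300179
  f(a) × f(c) ≥ 0, new interval: [0.687500, 0.865000]
Iteration 4:
  c_4 = (0.687500 + 0.865000)/2 = 0.776250
  f(c_4) = f(0.776250) = 0.110982
  f(a) × f(c) ≥ 0, new interval: [0.776250, 0.865000]
Iteration 5:
  c_5 = (0.776250 + 0.865000)/2 = 0.820625
  f(c_5) = f(0.820625) = 0.008339
  f(a) × f(c) ≥ 0, new interval: [0.820625, 0.865000]
Iteration 6:
  c_6 = (0.820625 + 0.865000)/2 = 0.842812
  f(c_6) = f(0.842812) = -0.044967
  f(a) × f(c) < 0, new interval: [0.820625, 0.842812]
Iteration 7:
  c_7 = (0.820625 + 0.842812)/2 = 0.831719
  f(c_7) = f(0.831719) = -0.018150
  f(a) × f(c) < 0, new interval: [0.820625, 0.831719]

After 7 iteration(s), the approximation is c_7 = 0.831719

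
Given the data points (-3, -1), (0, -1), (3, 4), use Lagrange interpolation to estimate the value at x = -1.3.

Lagrange interpolation formula:
P(x) = Σ yᵢ × Lᵢ(x)
where Lᵢ(x) = Π_{j≠i} (x - xⱼ)/(xᵢ - xⱼ)

L_0(-1.3) = (-1.3 - 0)/(-3 - 0) × (-1.3 - 3)/(-3 - 3) = 0.310556
L_1(-1.3) = (-1.3 - (-3))/(0 - (-3)) × (-1.3 - 3)/(0 - 3) = 0.812222
L_2(-1.3) = (-1.3 - (-3))/(3 - (-3)) × (-1.3 - 0)/(3 - 0) = -0.122778

P(-1.3) = (-1)×L_0(-1.3) + (-1)×L_1(-1.3) + 4×L_2(-1.3)
P(-1.3) = -1.613889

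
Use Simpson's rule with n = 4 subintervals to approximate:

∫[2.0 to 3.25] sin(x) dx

f(x) = sin(x)
a = 2.0, b = 3.25, n = 4
h = (b - a)/n = 0.312500

Simpson's rule: (h/3)[f(x₀) + 4f(x₁) + 2f(x₂) + ... + f(xₙ)]

x_0 = 2.0000, f(x_0) = 0.909297, coefficient = 1
x_1 = 2.3125, f(x_1) = 0.737319, coefficient = 4
x_2 = 2.6250, f(x_2) = 0.493920, coefficient = 2
x_3 = 2.9375, f(x_3) = 0.202679, coefficient = 4
x_4 = 3.2500, f(x_4) = -0.108195, coefficient = 1

I ≈ (0.312500/3) × 5.548933 = 0.578014
Exact value: 0.577983
Error: 0.000031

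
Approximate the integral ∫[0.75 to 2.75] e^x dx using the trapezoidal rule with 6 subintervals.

f(x) = e^x
a = 0.75, b = 2.75, n = 6
h = (b - a)/n = 0.333333

Trapezoidal rule: (h/2)[f(x₀) + 2f(x₁) + 2f(x₂) + ... + f(xₙ)]

x_0 = 0.7500, f(x_0) = 2.117000, coefficient = 1
x_1 = 1.0833, f(x_1) = 2.954512, coefficient = 2
x_2 = 1.4167, f(x_2) = 4.123353, coefficient = 2
x_3 = 1.7500, f(x_3) = 5.754603, coefficient = 2
x_4 = 2.0833, f(x_4) = 8.031195, coefficient = 2
x_5 = 2.4167, f(x_5) = 11.208436, coefficient = 2
x_6 = 2.7500, f(x_6) = 15.642632, coefficient = 1

I ≈ (0.333333/2) × 81.903827 = 13.650638
Exact value: 13.525632
Error: 0.125006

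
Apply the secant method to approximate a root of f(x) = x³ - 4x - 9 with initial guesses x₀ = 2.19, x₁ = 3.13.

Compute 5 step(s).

f(x) = x³ - 4x - 9
x₀ = 2.19, x₁ = 3.13

Secant formula: x_{n+1} = x_n - f(x_n)(x_n - x_{n-1})/(f(x_n) - f(x_{n-1}))

Iteration 1:
  f(2.190000) = -7.256541
  f(3.130000) = 9.144297
  x_2 = 3.130000 - 9.144297×(3.130000 - 2.190000)/(9.144297 - (-7.256541))
       = 2.605902
Iteration 2:
  f(3.130000) = 9.144297
  f(2.605902) = -1.727636
  x_3 = 2.605902 - (-1.727636)×(2.605902 - 3.130000)/(-1.727636 - 9.144297)
       = 2.689186
Iteration 3:
  f(2.605902) = -1.727636
  f(2.689186) = -0.309306
  x_4 = 2.689186 - (-0.309306)×(2.689186 - 2.605902)/(-0.309306 - (-1.727636))
       = 2.707348
Iteration 4:
  f(2.689186) = -0.309306
  f(2.707348) = 0.014744
  x_5 = 2.707348 - 0.014744×(2.707348 - 2.689186)/(0.014744 - (-0.309306))
       = 2.706521
Iteration 5:
  f(2.707348) = 0.014744
  f(2.706521) = -0.000116
  x_6 = 2.706521 - (-0.000116)×(2.706521 - 2.707348)/(-0.000116 - 0.014744)
       = 2.706528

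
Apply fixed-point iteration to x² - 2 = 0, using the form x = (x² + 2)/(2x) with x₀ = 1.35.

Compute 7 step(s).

Equation: x² - 2 = 0
Fixed-point form: x = (x² + 2)/(2x)
x₀ = 1.35

x_1 = g(1.350000) = 1.415741
x_2 = g(1.415741) = 1.414214
x_3 = g(1.414214) = 1.414214
x_4 = g(1.414214) = 1.414214
x_5 = g(1.414214) = 1.414214
x_6 = g(1.414214) = 1.414214
x_7 = g(1.414214) = 1.414214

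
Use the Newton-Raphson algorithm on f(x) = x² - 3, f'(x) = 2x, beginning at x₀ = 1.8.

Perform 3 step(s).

f(x) = x² - 3
f'(x) = 2x
x₀ = 1.8

Newton-Raphson formula: x_{n+1} = x_n - f(x_n)/f'(x_n)

Iteration 1:
  f(1.800000) = 0.240000
  f'(1.800000) = 3.600000
  x_1 = 1.800000 - 0.240000/3.600000 = 1.733333
Iteration 2:
  f(1.733333) = 0.004444
  f'(1.733333) = 3.466667
  x_2 = 1.733333 - 0.004444/3.466667 = 1.732051
Iteration 3:
  f(1.732051) = 0.000002
  f'(1.732051) = 3.464103
  x_3 = 1.732051 - 0.000002/3.464103 = 1.732051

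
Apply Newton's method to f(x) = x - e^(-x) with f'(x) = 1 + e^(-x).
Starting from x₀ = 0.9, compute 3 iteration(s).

f(x) = x - e^(-x)
f'(x) = 1 + e^(-x)
x₀ = 0.9

Newton-Raphson formula: x_{n+1} = x_n - f(x_n)/f'(x_n)

Iteration 1:
  f(0.900000) = 0.493430
  f'(0.900000) = 1.406570
  x_1 = 0.900000 - 0.493430/1.406570 = 0.549196
Iteration 2:
  f(0.549196) = -0.028218
  f'(0.549196) = 1.577414
  x_2 = 0.549196 - (-0.028218)/1.577414 = 0.567085
Iteration 3:
  f(0.567085) = -0.000092
  f'(0.567085) = 1.567177
  x_3 = 0.567085 - (-0.000092)/1.567177 = 0.567143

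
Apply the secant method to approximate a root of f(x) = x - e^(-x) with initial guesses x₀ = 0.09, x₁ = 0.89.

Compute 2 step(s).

f(x) = x - e^(-x)
x₀ = 0.09, x₁ = 0.89

Secant formula: x_{n+1} = x_n - f(x_n)(x_n - x_{n-1})/(f(x_n) - f(x_{n-1}))

Iteration 1:
  f(0.090000) = -0.823931
  f(0.890000) = 0.479344
  x_2 = 0.890000 - 0.479344×(0.890000 - 0.090000)/(0.479344 - (-0.823931))
       = 0.595760
Iteration 2:
  f(0.890000) = 0.479344
  f(0.595760) = 0.044617
  x_3 = 0.595760 - 0.044617×(0.595760 - 0.890000)/(0.044617 - 0.479344)
       = 0.565562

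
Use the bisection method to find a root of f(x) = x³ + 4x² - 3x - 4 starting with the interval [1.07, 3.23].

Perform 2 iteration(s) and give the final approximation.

f(x) = x³ + 4x² - 3x - 4
Initial interval: [1.07, 3.23]

Iteration 1:
  c_1 = (1.070000 + 3.230000)/2 = 2.150000
  f(c_1) = f(2.150000) = 17.978375
  f(a) × f(c) < 0, new interval: [1.070000, 2.150000]
Iteration 2:
  c_2 = (1.070000 + 2.150000)/2 = 1.610000
  f(c_2) = f(1.610000) = 5.711681
  f(a) × f(c) < 0, new interval: [1.070000, 1.610000]

After 2 iteration(s), the approximation is c_2 = 1.610000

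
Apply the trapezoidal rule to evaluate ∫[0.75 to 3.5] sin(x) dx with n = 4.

f(x) = sin(x)
a = 0.75, b = 3.5, n = 4
h = (b - a)/n = 0.687500

Trapezoidal rule: (h/2)[f(x₀) + 2f(x₁) + 2f(x₂) + ... + f(xₙ)]

x_0 = 0.7500, f(x_0) = 0.681639, coefficient = 1
x_1 = 1.4375, f(x_1) = 0.991129, coefficient = 2
x_2 = 2.1250, f(x_2) = 0.850320, coefficient = 2
x_3 = 2.8125, f(x_3) = 0.323185, coefficient = 2
x_4 = 3.5000, f(x_4) = -0.350783, coefficient = 1

I ≈ (0.687500/2) × 4.660123 = 1.601917
Exact value: 1.668146
Error: 0.066228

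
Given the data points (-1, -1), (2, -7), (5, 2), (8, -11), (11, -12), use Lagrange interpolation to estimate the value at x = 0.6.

Lagrange interpolation formula:
P(x) = Σ yᵢ × Lᵢ(x)
where Lᵢ(x) = Π_{j≠i} (x - xⱼ)/(xᵢ - xⱼ)

L_0(0.6) = (0.6 - 2)/(-1 - 2) × (0.6 - 5)/(-1 - 5) × (0.6 - 8)/(-1 - 8) × (0.6 - 11)/(-1 - 11) = 0.243865
L_1(0.6) = (0.6 - (-1))/(2 - (-1)) × (0.6 - 5)/(2 - 5) × (0.6 - 8)/(2 - 8) × (0.6 - 11)/(2 - 11) = 1.114812
L_2(0.6) = (0.6 - (-1))/(5 - (-1)) × (0.6 - 2)/(5 - 2) × (0.6 - 8)/(5 - 8) × (0.6 - 11)/(5 - 11) = -0.532069
L_3(0.6) = (0.6 - (-1))/(8 - (-1)) × (0.6 - 2)/(8 - 2) × (0.6 - 5)/(8 - 5) × (0.6 - 11)/(8 - 11) = 0.210910
L_4(0.6) = (0.6 - (-1))/(11 - (-1)) × (0.6 - 2)/(11 - 2) × (0.6 - 5)/(11 - 5) × (0.6 - 8)/(11 - 8) = -0.037518

P(0.6) = (-1)×L_0(0.6) + (-7)×L_1(0.6) + 2×L_2(0.6) + (-11)×L_3(0.6) + (-12)×L_4(0.6)
P(0.6) = -10.981485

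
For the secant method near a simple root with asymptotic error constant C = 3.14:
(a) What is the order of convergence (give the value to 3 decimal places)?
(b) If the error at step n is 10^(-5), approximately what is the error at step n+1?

(a) Secant method has superlinear convergence with order φ = (1+√5)/2 ≈ 1.618.
    This means |e_{n+1}| ≈ C|e_n|^1.618.

(b) With |e_n| = 10^(-5) and C = 3.14:
    |e_{n+1}| ≈ 3.14 × (10^(-5))^1.618 = 3.14 × 10^(-8.09)

(a) ≈ 1.618 (golden ratio); (b) |e_{n+1}| ≈ 2.551e-08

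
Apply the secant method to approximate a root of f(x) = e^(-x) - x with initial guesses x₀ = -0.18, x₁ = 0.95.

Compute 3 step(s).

f(x) = e^(-x) - x
x₀ = -0.18, x₁ = 0.95

Secant formula: x_{n+1} = x_n - f(x_n)(x_n - x_{n-1})/(f(x_n) - f(x_{n-1}))

Iteration 1:
  f(-0.180000) = 1.377217
  f(0.950000) = -0.563259
  x_2 = 0.950000 - (-0.563259)×(0.950000 - (-0.180000))/(-0.563259 - 1.377217)
       = 0.621997
Iteration 2:
  f(0.950000) = -0.563259
  f(0.621997) = -0.085125
  x_3 = 0.621997 - (-0.085125)×(0.621997 - 0.950000)/(-0.085125 - (-0.563259))
       = 0.563600
Iteration 3:
  f(0.621997) = -0.085125
  f(0.563600) = 0.005556
  x_4 = 0.563600 - 0.005556×(0.563600 - 0.621997)/(0.005556 - (-0.085125))
       = 0.567178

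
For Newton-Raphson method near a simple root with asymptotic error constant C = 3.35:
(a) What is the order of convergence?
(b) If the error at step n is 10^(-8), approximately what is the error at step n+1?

(a) Newton-Raphson has quadratic (order 2) convergence near simple roots.
    This means |e_{n+1}| ≈ C|e_n|².

(b) With |e_n| = 10^(-8) and C = 3.35:
    |e_{n+1}| ≈ 3.35 × (10^(-8))² = 3.35 × 10^(-16)

(a) 2 (quadratic); (b) |e_{n+1}| ≈ 3.350e-16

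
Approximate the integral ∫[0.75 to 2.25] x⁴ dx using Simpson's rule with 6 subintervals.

f(x) = x⁴
a = 0.75, b = 2.25, n = 6
h = (b - a)/n = 0.250000

Simpson's rule: (h/3)[f(x₀) + 4f(x₁) + 2f(x₂) + ... + f(xₙ)]

x_0 = 0.7500, f(x_0) = 0.316406, coefficient = 1
x_1 = 1.0000, f(x_1) = 1.000000, coefficient = 4
x_2 = 1.2500, f(x_2) = 2.441406, coefficient = 2
x_3 = 1.5000, f(x_3) = 5.062500, coefficient = 4
x_4 = 1.7500, f(x_4) = 9.378906, coefficient = 2
x_5 = 2.0000, f(x_5) = 16.000000, coefficient = 4
x_6 = 2.2500, f(x_6) = 25.628906, coefficient = 1

I ≈ (0.250000/3) × 137.835938 = 11.486328
Exact value: 11.485547
Error: 0.000781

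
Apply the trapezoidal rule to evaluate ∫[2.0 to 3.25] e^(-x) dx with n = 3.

f(x) = e^(-x)
a = 2.0, b = 3.25, n = 3
h = (b - a)/n = 0.416667

Trapezoidal rule: (h/2)[f(x₀) + 2f(x₁) + 2f(x₂) + ... + f(xₙ)]

x_0 = 2.0000, f(x_0) = 0.135335, coefficient = 1
x_1 = 2.4167, f(x_1) = 0.089219, coefficient = 2
x_2 = 2.8333, f(x_2) = 0.058816, coefficient = 2
x_3 = 3.2500, f(x_3) = 0.038774, coefficient = 1

I ≈ (0.416667/2) × 0.470179 = 0.097954
Exact value: 0.096561
Error: 0.001393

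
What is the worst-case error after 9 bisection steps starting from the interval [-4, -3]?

Bisection error bound: |error| ≤ (b-a)/2^n
|error| ≤ (-3 - (-4))/2^9 = 1/2^9
|error| ≤ 0.0019531250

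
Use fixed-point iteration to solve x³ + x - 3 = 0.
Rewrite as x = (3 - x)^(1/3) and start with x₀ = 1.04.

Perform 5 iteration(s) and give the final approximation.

Equation: x³ + x - 3 = 0
Fixed-point form: x = (3 - x)^(1/3)
x₀ = 1.04

x_1 = g(1.040000) = 1.251465
x_2 = g(1.251465) = 1.204735
x_3 = g(1.204735) = 1.215373
x_4 = g(1.215373) = 1.212967
x_5 = g(1.212967) = 1.213512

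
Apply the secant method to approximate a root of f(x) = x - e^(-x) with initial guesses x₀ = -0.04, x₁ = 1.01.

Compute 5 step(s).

f(x) = x - e^(-x)
x₀ = -0.04, x₁ = 1.01

Secant formula: x_{n+1} = x_n - f(x_n)(x_n - x_{n-1})/(f(x_n) - f(x_{n-1}))

Iteration 1:
  f(-0.040000) = -1.080811
  f(1.010000) = 0.645781
  x_2 = 1.010000 - 0.645781×(1.010000 - (-0.040000))/(0.645781 - (-1.080811))
       = 0.617278
Iteration 2:
  f(1.010000) = 0.645781
  f(0.617278) = 0.077868
  x_3 = 0.617278 - 0.077868×(0.617278 - 1.010000)/(0.077868 - 0.645781)
       = 0.563431
Iteration 3:
  f(0.617278) = 0.077868
  f(0.563431) = -0.005821
  x_4 = 0.563431 - (-0.005821)×(0.563431 - 0.617278)/(-0.005821 - 0.077868)
       = 0.567177
Iteration 4:
  f(0.563431) = -0.005821
  f(0.567177) = 0.000052
  x_5 = 0.567177 - 0.000052×(0.567177 - 0.563431)/(0.000052 - (-0.005821))
       = 0.567143
Iteration 5:
  f(0.567177) = 0.000052
  f(0.567143) = 0.000000
  x_6 = 0.567143 - 0.000000×(0.567143 - 0.567177)/(0.000000 - 0.000052)
       = 0.567143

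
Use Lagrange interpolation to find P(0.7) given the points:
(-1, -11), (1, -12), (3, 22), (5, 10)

Lagrange interpolation formula:
P(x) = Σ yᵢ × Lᵢ(x)
where Lᵢ(x) = Π_{j≠i} (x - xⱼ)/(xᵢ - xⱼ)

L_0(0.7) = (0.7 - 1)/(-1 - 1) × (0.7 - 3)/(-1 - 3) × (0.7 - 5)/(-1 - 5) = 0.061813
L_1(0.7) = (0.7 - (-1))/(1 - (-1)) × (0.7 - 3)/(1 - 3) × (0.7 - 5)/(1 - 5) = 1.050812
L_2(0.7) = (0.7 - (-1))/(3 - (-1)) × (0.7 - 1)/(3 - 1) × (0.7 - 5)/(3 - 5) = -0.137063
L_3(0.7) = (0.7 - (-1))/(5 - (-1)) × (0.7 - 1)/(5 - 1) × (0.7 - 3)/(5 - 3) = 0.024438

P(0.7) = (-11)×L_0(0.7) + (-12)×L_1(0.7) + 22×L_2(0.7) + 10×L_3(0.7)
P(0.7) = -16.060687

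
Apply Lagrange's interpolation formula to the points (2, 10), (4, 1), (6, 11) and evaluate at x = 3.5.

Lagrange interpolation formula:
P(x) = Σ yᵢ × Lᵢ(x)
where Lᵢ(x) = Π_{j≠i} (x - xⱼ)/(xᵢ - xⱼ)

L_0(3.5) = (3.5 - 4)/(2 - 4) × (3.5 - 6)/(2 - 6) = 0.156250
L_1(3.5) = (3.5 - 2)/(4 - 2) × (3.5 - 6)/(4 - 6) = 0.937500
L_2(3.5) = (3.5 - 2)/(6 - 2) × (3.5 - 4)/(6 - 4) = -0.093750

P(3.5) = 10×L_0(3.5) + 1×L_1(3.5) + 11×L_2(3.5)
P(3.5) = 1.468750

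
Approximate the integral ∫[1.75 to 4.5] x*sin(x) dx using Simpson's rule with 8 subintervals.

f(x) = x*sin(x)
a = 1.75, b = 4.5, n = 8
h = (b - a)/n = 0.343750

Simpson's rule: (h/3)[f(x₀) + 4f(x₁) + 2f(x₂) + ... + f(xₙ)]

x_0 = 1.7500, f(x_0) = 1.721975, coefficient = 1
x_1 = 2.0938, f(x_1) = 1.813916, coefficient = 4
x_2 = 2.4375, f(x_2) = 1.577897, coefficient = 2
x_3 = 2.7812, f(x_3) = 0.980655, coefficient = 4
x_4 = 3.1250, f(x_4) = 0.051850, coefficient = 2
x_5 = 3.4688, f(x_5) = -1.114691, coefficient = 4
x_6 = 3.8125, f(x_6) = -2.370220, coefficient = 2
x_7 = 4.1562, f(x_7) = -3.529902, coefficient = 4
x_8 = 4.5000, f(x_8) = -4.398886, coefficient = 1

I ≈ (0.343750/3) × -11.557947 = -1.324348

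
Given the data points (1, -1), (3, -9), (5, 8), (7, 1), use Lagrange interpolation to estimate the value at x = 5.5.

Lagrange interpolation formula:
P(x) = Σ yᵢ × Lᵢ(x)
where Lᵢ(x) = Π_{j≠i} (x - xⱼ)/(xᵢ - xⱼ)

L_0(5.5) = (5.5 - 3)/(1 - 3) × (5.5 - 5)/(1 - 5) × (5.5 - 7)/(1 - 7) = 0.039062
L_1(5.5) = (5.5 - 1)/(3 - 1) × (5.5 - 5)/(3 - 5) × (5.5 - 7)/(3 - 7) = -0.210938
L_2(5.5) = (5.5 - 1)/(5 - 1) × (5.5 - 3)/(5 - 3) × (5.5 - 7)/(5 - 7) = 1.054688
L_3(5.5) = (5.5 - 1)/(7 - 1) × (5.5 - 3)/(7 - 3) × (5.5 - 5)/(7 - 5) = 0.117188

P(5.5) = (-1)×L_0(5.5) + (-9)×L_1(5.5) + 8×L_2(5.5) + 1×L_3(5.5)
P(5.5) = 10.414062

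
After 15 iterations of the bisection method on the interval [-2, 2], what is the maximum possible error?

Bisection error bound: |error| ≤ (b-a)/2^n
|error| ≤ (2 - (-2))/2^15 = 4/2^15
|error| ≤ 0.0001220703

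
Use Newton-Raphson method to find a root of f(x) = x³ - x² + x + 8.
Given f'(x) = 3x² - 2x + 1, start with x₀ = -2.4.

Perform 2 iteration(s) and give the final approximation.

f(x) = x³ - x² + x + 8
f'(x) = 3x² - 2x + 1
x₀ = -2.4

Newton-Raphson formula: x_{n+1} = x_n - f(x_n)/f'(x_n)

Iteration 1:
  f(-2.400000) = -13.984000
  f'(-2.400000) = 23.080000
  x_1 = -2.400000 - (-13.984000)/23.080000 = -1.794107
Iteration 2:
  f(-1.794107) = -2.787841
  f'(-1.794107) = 14.244680
  x_2 = -1.794107 - (-2.787841)/14.244680 = -1.598396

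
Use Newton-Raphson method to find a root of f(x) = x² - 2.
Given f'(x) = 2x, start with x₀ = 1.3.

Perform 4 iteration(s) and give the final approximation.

f(x) = x² - 2
f'(x) = 2x
x₀ = 1.3

Newton-Raphson formula: x_{n+1} = x_n - f(x_n)/f'(x_n)

Iteration 1:
  f(1.300000) = -0.310000
  f'(1.300000) = 2.600000
  x_1 = 1.300000 - (-0.310000)/2.600000 = 1.419231
Iteration 2:
  f(1.419231) = 0.014216
  f'(1.419231) = 2.838462
  x_2 = 1.419231 - 0.014216/2.838462 = 1.414222
Iteration 3:
  f(1.414222) = 0.000025
  f'(1.414222) = 2.828445
  x_3 = 1.414222 - 0.000025/2.828445 = 1.414214
Iteration 4:
  f(1.414214) = 0.000000
  f'(1.414214) = 2.828427
  x_4 = 1.414214 - 0.000000/2.828427 = 1.414214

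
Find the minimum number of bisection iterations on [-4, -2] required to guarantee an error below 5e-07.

We need (b-a)/2^n ≤ 5e-07
(-2 - (-4))/2^n ≤ 5e-07
2/2^n ≤ 5e-07
2^n ≥ 4000000
n ≥ log₂(4000000) = 21.93
n ≥ 22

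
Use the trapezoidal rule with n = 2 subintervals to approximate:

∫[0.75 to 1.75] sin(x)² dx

f(x) = sin(x)²
a = 0.75, b = 1.75, n = 2
h = (b - a)/n = 0.500000

Trapezoidal rule: (h/2)[f(x₀) + 2f(x₁) + 2f(x₂) + ... + f(xₙ)]

x_0 = 0.7500, f(x_0) = 0.464631, coefficient = 1
x_1 = 1.2500, f(x_1) = 0.900572, coefficient = 2
x_2 = 1.7500, f(x_2) = 0.968228, coefficient = 1

I ≈ (0.500000/2) × 3.234003 = 0.808501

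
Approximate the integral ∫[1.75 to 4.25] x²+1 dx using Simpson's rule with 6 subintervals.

f(x) = x²+1
a = 1.75, b = 4.25, n = 6
h = (b - a)/n = 0.416667

Simpson's rule: (h/3)[f(x₀) + 4f(x₁) + 2f(x₂) + ... + f(xₙ)]

x_0 = 1.7500, f(x_0) = 4.062500, coefficient = 1
x_1 = 2.1667, f(x_1) = 5.694444, coefficient = 4
x_2 = 2.5833, f(x_2) = 7.673611, coefficient = 2
x_3 = 3.0000, f(x_3) = 10.000000, coefficient = 4
x_4 = 3.4167, f(x_4) = 12.673611, coefficient = 2
x_5 = 3.8333, f(x_5) = 15.694444, coefficient = 4
x_6 = 4.2500, f(x_6) = 19.062500, coefficient = 1

I ≈ (0.416667/3) × 189.375000 = 26.302083
Exact value: 26.302083
Error: 0.000000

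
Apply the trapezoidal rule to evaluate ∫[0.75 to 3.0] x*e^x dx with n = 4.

f(x) = x*e^x
a = 0.75, b = 3.0, n = 4
h = (b - a)/n = 0.562500

Trapezoidal rule: (h/2)[f(x₀) + 2f(x₁) + 2f(x₂) + ... + f(xₙ)]

x_0 = 0.7500, f(x_0) = 1.587750, coefficient = 1
x_1 = 1.3125, f(x_1) = 4.876529, coefficient = 2
x_2 = 1.8750, f(x_2) = 12.226536, coefficient = 2
x_3 = 2.4375, f(x_3) = 27.895710, coefficient = 2
x_4 = 3.0000, f(x_4) = 60.256611, coefficient = 1

I ≈ (0.562500/2) × 151.841911 = 42.705538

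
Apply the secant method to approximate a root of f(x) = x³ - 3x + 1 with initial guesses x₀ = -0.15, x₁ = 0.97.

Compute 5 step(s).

f(x) = x³ - 3x + 1
x₀ = -0.15, x₁ = 0.97

Secant formula: x_{n+1} = x_n - f(x_n)(x_n - x_{n-1})/(f(x_n) - f(x_{n-1}))

Iteration 1:
  f(-0.150000) = 1.446625
  f(0.970000) = -0.997327
  x_2 = 0.970000 - (-0.997327)×(0.970000 - (-0.150000))/(-0.997327 - 1.446625)
       = 0.512951
Iteration 2:
  f(0.970000) = -0.997327
  f(0.512951) = -0.403886
  x_3 = 0.512951 - (-0.403886)×(0.512951 - 0.970000)/(-0.403886 - (-0.997327))
       = 0.201891
Iteration 3:
  f(0.512951) = -0.403886
  f(0.201891) = 0.402555
  x_4 = 0.201891 - 0.402555×(0.201891 - 0.512951)/(0.402555 - (-0.403886))
       = 0.357164
Iteration 4:
  f(0.201891) = 0.402555
  f(0.357164) = -0.025931
  x_5 = 0.357164 - (-0.025931)×(0.357164 - 0.201891)/(-0.025931 - 0.402555)
       = 0.347768
Iteration 5:
  f(0.357164) = -0.025931
  f(0.347768) = -0.001243
  x_6 = 0.347768 - (-0.001243)×(0.347768 - 0.357164)/(-0.001243 - (-0.025931))
       = 0.347294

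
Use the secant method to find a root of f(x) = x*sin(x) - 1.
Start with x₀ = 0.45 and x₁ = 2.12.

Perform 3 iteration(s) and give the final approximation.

f(x) = x*sin(x) - 1
x₀ = 0.45, x₁ = 2.12

Secant formula: x_{n+1} = x_n - f(x_n)(x_n - x_{n-1})/(f(x_n) - f(x_{n-1}))

Iteration 1:
  f(0.450000) = -0.804266
  f(2.120000) = 0.808234
  x_2 = 2.120000 - 0.808234×(2.120000 - 0.450000)/(0.808234 - (-0.804266))
       = 1.282945
Iteration 2:
  f(2.120000) = 0.808234
  f(1.282945) = 0.230160
  x_3 = 1.282945 - 0.230160×(1.282945 - 2.120000)/(0.230160 - 0.808234)
       = 0.949672
Iteration 3:
  f(1.282945) = 0.230160
  f(0.949672) = -0.227703
  x_4 = 0.949672 - (-0.227703)×(0.949672 - 1.282945)/(-0.227703 - 0.230160)
       = 1.115415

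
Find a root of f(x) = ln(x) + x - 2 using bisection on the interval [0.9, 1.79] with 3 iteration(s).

f(x) = ln(x) + x - 2
Initial interval: [0.9, 1.79]

Iteration 1:
  c_1 = (0.900000 + 1.790000)/2 = 1.345000
  f(c_1) = f(1.345000) = -0.358606
  f(a) × f(c) ≥ 0, new interval: [1.345000, 1.790000]
Iteration 2:
  c_2 = (1.345000 + 1.790000)/2 = 1.567500
  f(c_2) = f(1.567500) = 0.016982
  f(a) × f(c) < 0, new interval: [1.345000, 1.567500]
Iteration 3:
  c_3 = (1.345000 + 1.567500)/2 = 1.456250
  f(c_3) = f(1.456250) = -0.167885
  f(a) × f(c) ≥ 0, new interval: [1.456250, 1.567500]

After 3 iteration(s), the approximation is c_3 = 1.456250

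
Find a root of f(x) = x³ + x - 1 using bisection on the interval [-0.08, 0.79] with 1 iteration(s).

f(x) = x³ + x - 1
Initial interval: [-0.08, 0.79]

Iteration 1:
  c_1 = (-0.080000 + 0.790000)/2 = 0.355000
  f(c_1) = f(0.355000) = -0.600261
  f(a) × f(c) ≥ 0, new interval: [0.355000, 0.790000]

After 1 iteration(s), the approximation is c_1 = 0.355000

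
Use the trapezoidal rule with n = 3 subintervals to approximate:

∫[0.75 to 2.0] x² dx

f(x) = x²
a = 0.75, b = 2.0, n = 3
h = (b - a)/n = 0.416667

Trapezoidal rule: (h/2)[f(x₀) + 2f(x₁) + 2f(x₂) + ... + f(xₙ)]

x_0 = 0.7500, f(x_0) = 0.562500, coefficient = 1
x_1 = 1.1667, f(x_1) = 1.361111, coefficient = 2
x_2 = 1.5833, f(x_2) = 2.506944, coefficient = 2
x_3 = 2.0000, f(x_3) = 4.000000, coefficient = 1

I ≈ (0.416667/2) × 12.298611 = 2.562211
Exact value: 2.526042
Error: 0.036169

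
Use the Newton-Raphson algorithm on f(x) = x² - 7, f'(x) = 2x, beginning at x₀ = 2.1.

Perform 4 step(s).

f(x) = x² - 7
f'(x) = 2x
x₀ = 2.1

Newton-Raphson formula: x_{n+1} = x_n - f(x_n)/f'(x_n)

Iteration 1:
  f(2.100000) = -2.590000
  f'(2.100000) = 4.200000
  x_1 = 2.100000 - (-2.590000)/4.200000 = 2.716667
Iteration 2:
  f(2.716667) = 0.380278
  f'(2.716667) = 5.433333
  x_2 = 2.716667 - 0.380278/5.433333 = 2.646677
Iteration 3:
  f(2.646677) = 0.004899
  f'(2.646677) = 5.293354
  x_3 = 2.646677 - 0.004899/5.293354 = 2.645751
Iteration 4:
  f(2.645751) = 0.000001
  f'(2.645751) = 5.291503
  x_4 = 2.645751 - 0.000001/5.291503 = 2.645751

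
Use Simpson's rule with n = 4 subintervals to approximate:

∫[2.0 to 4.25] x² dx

f(x) = x²
a = 2.0, b = 4.25, n = 4
h = (b - a)/n = 0.562500

Simpson's rule: (h/3)[f(x₀) + 4f(x₁) + 2f(x₂) + ... + f(xₙ)]

x_0 = 2.0000, f(x_0) = 4.000000, coefficient = 1
x_1 = 2.5625, f(x_1) = 6.566406, coefficient = 4
x_2 = 3.1250, f(x_2) = 9.765625, coefficient = 2
x_3 = 3.6875, f(x_3) = 13.597656, coefficient = 4
x_4 = 4.2500, f(x_4) = 18.062500, coefficient = 1

I ≈ (0.562500/3) × 122.250000 = 22.921875
Exact value: 22.921875
Error: 0.000000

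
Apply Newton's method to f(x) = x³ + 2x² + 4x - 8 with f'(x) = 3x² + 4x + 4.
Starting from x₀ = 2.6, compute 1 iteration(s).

f(x) = x³ + 2x² + 4x - 8
f'(x) = 3x² + 4x + 4
x₀ = 2.6

Newton-Raphson formula: x_{n+1} = x_n - f(x_n)/f'(x_n)

Iteration 1:
  f(2.600000) = 33.496000
  f'(2.600000) = 34.680000
  x_1 = 2.600000 - 33.496000/34.680000 = 1.634141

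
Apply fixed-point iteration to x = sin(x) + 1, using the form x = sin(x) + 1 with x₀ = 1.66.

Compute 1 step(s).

Equation: x = sin(x) + 1
Fixed-point form: x = sin(x) + 1
x₀ = 1.66

x_1 = g(1.660000) = 1.996024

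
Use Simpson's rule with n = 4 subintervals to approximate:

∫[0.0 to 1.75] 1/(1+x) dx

f(x) = 1/(1+x)
a = 0.0, b = 1.75, n = 4
h = (b - a)/n = 0.437500

Simpson's rule: (h/3)[f(x₀) + 4f(x₁) + 2f(x₂) + ... + f(xₙ)]

x_0 = 0.0000, f(x_0) = 1.000000, coefficient = 1
x_1 = 0.4375, f(x_1) = 0.695652, coefficient = 4
x_2 = 0.8750, f(x_2) = 0.533333, coefficient = 2
x_3 = 1.3125, f(x_3) = 0.432432, coefficient = 4
x_4 = 1.7500, f(x_4) = 0.363636, coefficient = 1

I ≈ (0.437500/3) × 6.942641 = 1.012469
Exact value: 1.011601
Error: 0.000868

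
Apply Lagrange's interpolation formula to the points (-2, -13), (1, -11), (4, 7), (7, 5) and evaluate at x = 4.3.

Lagrange interpolation formula:
P(x) = Σ yᵢ × Lᵢ(x)
where Lᵢ(x) = Π_{j≠i} (x - xⱼ)/(xᵢ - xⱼ)

L_0(4.3) = (4.3 - 1)/(-2 - 1) × (4.3 - 4)/(-2 - 4) × (4.3 - 7)/(-2 - 7) = 0.016500
L_1(4.3) = (4.3 - (-2))/(1 - (-2)) × (4.3 - 4)/(1 - 4) × (4.3 - 7)/(1 - 7) = -0.094500
L_2(4.3) = (4.3 - (-2))/(4 - (-2)) × (4.3 - 1)/(4 - 1) × (4.3 - 7)/(4 - 7) = 1.039500
L_3(4.3) = (4.3 - (-2))/(7 - (-2)) × (4.3 - 1)/(7 - 1) × (4.3 - 4)/(7 - 4) = 0.038500

P(4.3) = (-13)×L_0(4.3) + (-11)×L_1(4.3) + 7×L_2(4.3) + 5×L_3(4.3)
P(4.3) = 8.294000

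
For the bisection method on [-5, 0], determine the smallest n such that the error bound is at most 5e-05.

We need (b-a)/2^n ≤ 5e-05
(0 - (-5))/2^n ≤ 5e-05
5/2^n ≤ 5e-05
2^n ≥ 100000
n ≥ log₂(100000) = 16.61
n ≥ 17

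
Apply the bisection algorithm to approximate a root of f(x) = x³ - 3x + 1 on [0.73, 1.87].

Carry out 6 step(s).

f(x) = x³ - 3x + 1
Initial interval: [0.73, 1.87]

Iteration 1:
  c_1 = (0.730000 + 1.870000)/2 = 1.300000
  f(c_1) = f(1.300000) = -0.703000
  f(a) × f(c) ≥ 0, new interval: [1.300000, 1.870000]
Iteration 2:
  c_2 = (1.300000 + 1.870000)/2 = 1.585000
  f(c_2) = f(1.585000) = 0.226877
  f(a) × f(c) < 0, new interval: [1.300000, 1.585000]
Iteration 3:
  c_3 = (1.300000 + 1.585000)/2 = 1.442500
  f(c_3) = f(1.442500) = -0.325937
  f(a) × f(c) ≥ 0, new interval: [1.442500, 1.585000]
Iteration 4:
  c_4 = (1.442500 + 1.585000)/2 = 1.513750
  f(c_4) = f(1.513750) = -0.072584
  f(a) × f(c) ≥ 0, new interval: [1.513750, 1.585000]
Iteration 5:
  c_5 = (1.513750 + 1.585000)/2 = 1.549375
  f(c_5) = f(1.549375) = 0.071247
  f(a) × f(c) < 0, new interval: [1.513750, 1.549375]
Iteration 6:
  c_6 = (1.513750 + 1.549375)/2 = 1.531562
  f(c_6) = f(1.531562) = -0.002126
  f(a) × f(c) ≥ 0, new interval: [1.531562, 1.549375]

After 6 iteration(s), the approximation is c_6 = 1.531562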